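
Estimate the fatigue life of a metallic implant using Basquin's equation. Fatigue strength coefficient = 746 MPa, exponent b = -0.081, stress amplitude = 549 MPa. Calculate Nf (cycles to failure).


sigma_a = sigma_f' * (2Nf)^b
2Nf = (sigma_a/sigma_f')^(1/b)
2Nf = (549/746)^(1/-0.081)
2Nf = 44.058596
Nf = 22.03


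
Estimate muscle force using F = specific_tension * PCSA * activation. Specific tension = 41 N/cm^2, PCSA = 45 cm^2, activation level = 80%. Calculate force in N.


F = sigma * PCSA * activation
F = 41 * 45 * 0.8
F = 1476 N


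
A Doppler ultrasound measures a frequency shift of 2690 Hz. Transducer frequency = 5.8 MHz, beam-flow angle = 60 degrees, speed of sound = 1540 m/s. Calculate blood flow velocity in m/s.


v = fd * c / (2 * f0 * cos(theta))
v = 2690 * 1540 / (2 * 5.8000e+06 * cos(60))
v = 0.7142 m/s


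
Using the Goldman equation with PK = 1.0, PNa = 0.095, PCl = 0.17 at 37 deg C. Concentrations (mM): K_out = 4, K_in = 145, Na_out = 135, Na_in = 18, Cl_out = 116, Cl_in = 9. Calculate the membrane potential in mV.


Vm = (RT/F)*ln((PK*Ko + PNa*Nao + PCl*Cli)/(PK*Ki + PNa*Nai + PCl*Clo))
Numer = 18.355, Denom = 166.43
Vm = -58.92 mV


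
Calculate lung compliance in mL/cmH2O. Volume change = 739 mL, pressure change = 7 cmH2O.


C = dV / dP
C = 739 / 7
C = 105.6 mL/cmH2O


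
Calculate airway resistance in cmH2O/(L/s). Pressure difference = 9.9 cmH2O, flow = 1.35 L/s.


R = dP / flow
R = 9.9 / 1.35
R = 7.333 cmH2O/(L/s)


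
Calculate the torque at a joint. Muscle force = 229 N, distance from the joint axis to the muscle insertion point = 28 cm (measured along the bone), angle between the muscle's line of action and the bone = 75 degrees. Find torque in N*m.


Torque = F * d * sin(theta)   (moment arm = d*sin(theta))
d = 28 cm = 0.28 m
Torque = 229 * 0.28 * sin(75)
Torque = 61.94 N*m


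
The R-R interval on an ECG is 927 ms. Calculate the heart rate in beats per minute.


HR = 60 / RR_interval(s)
RR = 927 ms = 0.927 s
HR = 60 / 0.927 = 64.72 bpm


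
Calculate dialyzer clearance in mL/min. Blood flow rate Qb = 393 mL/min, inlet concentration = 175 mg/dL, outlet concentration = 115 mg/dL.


K = Qb * (Cb_in - Cb_out) / Cb_in
K = 393 * (175 - 115) / 175
K = 134.7 mL/min


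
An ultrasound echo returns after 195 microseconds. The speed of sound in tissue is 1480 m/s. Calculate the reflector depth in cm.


depth = c * t / 2
t = 195 us = 1.9500e-04 s
depth = 1480 * 1.9500e-04 / 2
depth = 0.1443 m = 14.43 cm


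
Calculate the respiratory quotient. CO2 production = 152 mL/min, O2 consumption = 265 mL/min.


RQ = VCO2 / VO2
RQ = 152 / 265
RQ = 0.5736


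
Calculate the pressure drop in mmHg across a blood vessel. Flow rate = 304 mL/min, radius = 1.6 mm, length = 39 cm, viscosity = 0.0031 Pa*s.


dP = 8*mu*L*Q / (pi*r^4)
Q = 304 mL/min = 5.06667e-06 m^3/s
dP = 2380.18 Pa = 2380.18 / 133.322 mmHg = 17.85 mmHg


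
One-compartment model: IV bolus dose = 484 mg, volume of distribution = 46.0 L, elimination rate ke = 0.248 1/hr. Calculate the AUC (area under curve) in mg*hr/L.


C0 = Dose/Vd = 484/46.0 = 10.5217 mg/L
AUC = C0/ke = 10.5217/0.248
AUC = 42.43 mg*hr/L


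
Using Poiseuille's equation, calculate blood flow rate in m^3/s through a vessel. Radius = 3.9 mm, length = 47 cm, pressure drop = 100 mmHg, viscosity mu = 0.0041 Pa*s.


Q = pi*r^4*dP / (8*mu*L)
r = 0.0039 m, L = 0.47 m
dP = 100 mmHg = 13332.2 Pa
Q = 6.2855e-04 m^3/s


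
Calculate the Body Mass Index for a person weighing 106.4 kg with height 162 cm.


BMI = weight / height^2
height = 162 cm = 1.62 m
BMI = 106.4 / 1.62^2
BMI = 40.54 kg/m^2


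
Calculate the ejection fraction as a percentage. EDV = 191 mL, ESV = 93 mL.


SV = EDV - ESV = 191 - 93 = 98 mL
EF = SV/EDV * 100 = 98/191 * 100
EF = 51.31%


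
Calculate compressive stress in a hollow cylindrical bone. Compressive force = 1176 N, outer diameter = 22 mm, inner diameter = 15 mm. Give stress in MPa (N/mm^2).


A = pi*(r_o^2 - r_i^2)
r_o = 11 mm, r_i = 7.5 mm
A = 203.418 mm^2
sigma = F/A = 1176 / 203.418
sigma = 5.781 MPa


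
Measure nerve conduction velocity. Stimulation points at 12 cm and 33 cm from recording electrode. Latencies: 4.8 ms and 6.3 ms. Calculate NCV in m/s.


Distance = (33 - 12) / 100 = 0.21 m
dt = (6.3 - 4.8) / 1000 = 0.0015 s
NCV = dist / dt = 140 m/s


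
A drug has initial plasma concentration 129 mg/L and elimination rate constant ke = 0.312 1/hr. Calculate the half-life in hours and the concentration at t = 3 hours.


t_half = ln(2) / ke = 0.693147 / 0.312 = 2.222 hr
C(t) = C0 * exp(-ke*t) = 129 * exp(-0.312*3)
C(3) = 50.59 mg/L


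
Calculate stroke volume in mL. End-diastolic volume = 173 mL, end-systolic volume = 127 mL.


SV = EDV - ESV
SV = 173 - 127
SV = 46 mL


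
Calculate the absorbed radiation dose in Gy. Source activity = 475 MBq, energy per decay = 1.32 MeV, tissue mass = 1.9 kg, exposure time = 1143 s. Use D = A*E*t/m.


A = 475 MBq = 4.7500e+08 Bq
E = 1.32 MeV = 2.11464e-13 J
D = A*E*t/m = 4.7500e+08*2.11464e-13*1143/1.9
D = 0.06043 Gy


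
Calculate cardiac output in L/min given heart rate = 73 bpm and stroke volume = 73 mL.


CO = HR * SV
CO = 73 * 73 / 1000
CO = 5.329 L/min


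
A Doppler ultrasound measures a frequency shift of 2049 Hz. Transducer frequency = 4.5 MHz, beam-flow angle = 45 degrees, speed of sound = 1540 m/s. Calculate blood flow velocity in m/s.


v = fd * c / (2 * f0 * cos(theta))
v = 2049 * 1540 / (2 * 4.5000e+06 * cos(45))
v = 0.4958 m/s


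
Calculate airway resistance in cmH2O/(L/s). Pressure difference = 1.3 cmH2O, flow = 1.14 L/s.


R = dP / flow
R = 1.3 / 1.14
R = 1.14 cmH2O/(L/s)


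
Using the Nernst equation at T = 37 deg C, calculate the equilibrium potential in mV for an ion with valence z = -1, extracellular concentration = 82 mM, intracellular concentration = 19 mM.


E = (RT/(zF)) * ln(C_out/C_in)
T = 37 + 273.15 = 310.15 K
E = (8.314 * 310.15 / (-1 * 96485)) * ln(82/19)
E = -39.08 mV


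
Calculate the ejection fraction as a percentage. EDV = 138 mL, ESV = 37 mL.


SV = EDV - ESV = 138 - 37 = 101 mL
EF = SV/EDV * 100 = 101/138 * 100
EF = 73.19%


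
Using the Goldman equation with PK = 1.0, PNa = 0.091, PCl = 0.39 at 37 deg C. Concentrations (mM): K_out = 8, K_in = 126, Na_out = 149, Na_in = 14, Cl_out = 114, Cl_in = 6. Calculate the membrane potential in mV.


Vm = (RT/F)*ln((PK*Ko + PNa*Nao + PCl*Cli)/(PK*Ki + PNa*Nai + PCl*Clo))
Numer = 23.899, Denom = 171.734
Vm = -52.71 mV


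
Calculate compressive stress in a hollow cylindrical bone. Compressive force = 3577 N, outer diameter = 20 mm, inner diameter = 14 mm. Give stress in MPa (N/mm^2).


A = pi*(r_o^2 - r_i^2)
r_o = 10 mm, r_i = 7 mm
A = 160.221 mm^2
sigma = F/A = 3577 / 160.221
sigma = 22.33 MPa


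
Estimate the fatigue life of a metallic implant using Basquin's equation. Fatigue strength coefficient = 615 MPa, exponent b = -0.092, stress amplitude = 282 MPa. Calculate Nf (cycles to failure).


sigma_a = sigma_f' * (2Nf)^b
2Nf = (sigma_a/sigma_f')^(1/b)
2Nf = (282/615)^(1/-0.092)
2Nf = 4794.2146
Nf = 2397


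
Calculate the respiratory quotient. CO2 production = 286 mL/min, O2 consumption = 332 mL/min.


RQ = VCO2 / VO2
RQ = 286 / 332
RQ = 0.8614


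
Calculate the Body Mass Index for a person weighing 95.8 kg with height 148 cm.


BMI = weight / height^2
height = 148 cm = 1.48 m
BMI = 95.8 / 1.48^2
BMI = 43.74 kg/m^2


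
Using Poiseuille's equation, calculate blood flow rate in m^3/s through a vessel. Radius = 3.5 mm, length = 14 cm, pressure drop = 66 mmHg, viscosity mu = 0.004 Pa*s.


Q = pi*r^4*dP / (8*mu*L)
r = 0.0035 m, L = 0.14 m
dP = 66 mmHg = 8799.252 Pa
Q = 9.2595e-04 m^3/s


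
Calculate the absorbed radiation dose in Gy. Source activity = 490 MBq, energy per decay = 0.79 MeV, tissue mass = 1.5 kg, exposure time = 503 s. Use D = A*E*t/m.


A = 490 MBq = 4.9000e+08 Bq
E = 0.79 MeV = 1.26558e-13 J
D = A*E*t/m = 4.9000e+08*1.26558e-13*503/1.5
D = 0.0208 Gy


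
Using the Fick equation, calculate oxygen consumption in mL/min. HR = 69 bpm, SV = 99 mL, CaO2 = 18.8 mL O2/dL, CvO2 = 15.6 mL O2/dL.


CO = HR*SV = 69*99/1000 = 6.831 L/min
a-v O2 diff = 18.8 - 15.6 = 3.2 mL/dL
VO2 = CO * (CaO2-CvO2) * 10 dL/L
VO2 = 6.831 * 3.2 * 10
VO2 = 218.6 mL/min


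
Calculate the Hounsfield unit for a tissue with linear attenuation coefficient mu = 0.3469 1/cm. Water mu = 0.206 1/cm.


HU = ((mu_tissue - mu_water) / mu_water) * 1000
HU = ((0.3469 - 0.206) / 0.206) * 1000
HU = 684


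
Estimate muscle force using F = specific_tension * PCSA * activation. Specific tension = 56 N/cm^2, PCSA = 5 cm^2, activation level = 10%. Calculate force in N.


F = sigma * PCSA * activation
F = 56 * 5 * 0.1
F = 28 N


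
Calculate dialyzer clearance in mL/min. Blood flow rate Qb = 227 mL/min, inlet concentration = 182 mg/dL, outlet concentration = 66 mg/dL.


K = Qb * (Cb_in - Cb_out) / Cb_in
K = 227 * (182 - 66) / 182
K = 144.7 mL/min


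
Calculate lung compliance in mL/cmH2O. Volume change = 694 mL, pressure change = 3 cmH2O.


C = dV / dP
C = 694 / 3
C = 231.3 mL/cmH2O


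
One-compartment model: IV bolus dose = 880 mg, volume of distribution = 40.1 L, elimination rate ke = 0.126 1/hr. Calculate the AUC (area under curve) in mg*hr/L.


C0 = Dose/Vd = 880/40.1 = 21.9451 mg/L
AUC = C0/ke = 21.9451/0.126
AUC = 174.2 mg*hr/L


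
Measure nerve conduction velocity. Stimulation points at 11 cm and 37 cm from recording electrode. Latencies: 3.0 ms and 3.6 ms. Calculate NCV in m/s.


Distance = (37 - 11) / 100 = 0.26 m
dt = (3.6 - 3.0) / 1000 = 6.0000e-04 s
NCV = dist / dt = 433.3 m/s


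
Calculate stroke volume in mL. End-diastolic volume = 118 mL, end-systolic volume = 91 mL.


SV = EDV - ESV
SV = 118 - 91
SV = 27 mL


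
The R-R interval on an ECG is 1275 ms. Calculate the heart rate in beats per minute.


HR = 60 / RR_interval(s)
RR = 1275 ms = 1.275 s
HR = 60 / 1.275 = 47.06 bpm


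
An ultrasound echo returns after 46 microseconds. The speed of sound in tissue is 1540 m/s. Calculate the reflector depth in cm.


depth = c * t / 2
t = 46 us = 4.6000e-05 s
depth = 1540 * 4.6000e-05 / 2
depth = 0.03542 m = 3.542 cm


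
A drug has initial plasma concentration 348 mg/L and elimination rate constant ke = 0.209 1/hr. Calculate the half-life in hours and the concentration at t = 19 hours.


t_half = ln(2) / ke = 0.693147 / 0.209 = 3.316 hr
C(t) = C0 * exp(-ke*t) = 348 * exp(-0.209*19)
C(19) = 6.561 mg/L


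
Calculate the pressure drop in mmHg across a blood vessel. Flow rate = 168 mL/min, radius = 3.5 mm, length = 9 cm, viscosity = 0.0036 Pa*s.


dP = 8*mu*L*Q / (pi*r^4)
Q = 168 mL/min = 2.8e-06 m^3/s
dP = 15.3947 Pa = 15.3947 / 133.322 mmHg = 0.1155 mmHg


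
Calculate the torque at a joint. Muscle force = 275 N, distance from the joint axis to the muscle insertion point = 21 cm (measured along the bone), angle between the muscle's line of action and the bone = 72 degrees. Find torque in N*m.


Torque = F * d * sin(theta)   (moment arm = d*sin(theta))
d = 21 cm = 0.21 m
Torque = 275 * 0.21 * sin(72)
Torque = 54.92 N*m


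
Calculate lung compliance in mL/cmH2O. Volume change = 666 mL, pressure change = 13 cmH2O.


C = dV / dP
C = 666 / 13
C = 51.23 mL/cmH2O


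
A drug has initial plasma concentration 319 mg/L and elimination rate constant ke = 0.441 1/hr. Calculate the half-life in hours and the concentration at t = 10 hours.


t_half = ln(2) / ke = 0.693147 / 0.441 = 1.572 hr
C(t) = C0 * exp(-ke*t) = 319 * exp(-0.441*10)
C(10) = 3.878 mg/L


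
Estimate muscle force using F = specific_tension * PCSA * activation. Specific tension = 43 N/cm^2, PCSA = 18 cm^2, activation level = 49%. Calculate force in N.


F = sigma * PCSA * activation
F = 43 * 18 * 0.49
F = 379.3 N


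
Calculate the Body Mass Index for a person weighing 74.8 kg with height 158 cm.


BMI = weight / height^2
height = 158 cm = 1.58 m
BMI = 74.8 / 1.58^2
BMI = 29.96 kg/m^2


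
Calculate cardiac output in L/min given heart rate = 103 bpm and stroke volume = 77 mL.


CO = HR * SV
CO = 103 * 77 / 1000
CO = 7.931 L/min


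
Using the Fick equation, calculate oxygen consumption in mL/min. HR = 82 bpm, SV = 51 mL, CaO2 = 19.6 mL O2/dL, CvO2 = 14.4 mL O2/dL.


CO = HR*SV = 82*51/1000 = 4.182 L/min
a-v O2 diff = 19.6 - 14.4 = 5.2 mL/dL
VO2 = CO * (CaO2-CvO2) * 10 dL/L
VO2 = 4.182 * 5.2 * 10
VO2 = 217.5 mL/min


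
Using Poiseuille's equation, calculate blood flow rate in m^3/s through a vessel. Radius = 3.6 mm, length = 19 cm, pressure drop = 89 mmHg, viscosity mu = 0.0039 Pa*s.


Q = pi*r^4*dP / (8*mu*L)
r = 0.0036 m, L = 0.19 m
dP = 89 mmHg = 11865.658 Pa
Q = 0.001056 m^3/s


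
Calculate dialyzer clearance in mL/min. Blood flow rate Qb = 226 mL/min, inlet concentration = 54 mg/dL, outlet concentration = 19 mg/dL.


K = Qb * (Cb_in - Cb_out) / Cb_in
K = 226 * (54 - 19) / 54
K = 146.5 mL/min


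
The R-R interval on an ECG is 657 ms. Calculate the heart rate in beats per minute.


HR = 60 / RR_interval(s)
RR = 657 ms = 0.657 s
HR = 60 / 0.657 = 91.32 bpm


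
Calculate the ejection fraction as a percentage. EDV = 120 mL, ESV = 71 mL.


SV = EDV - ESV = 120 - 71 = 49 mL
EF = SV/EDV * 100 = 49/120 * 100
EF = 40.83%


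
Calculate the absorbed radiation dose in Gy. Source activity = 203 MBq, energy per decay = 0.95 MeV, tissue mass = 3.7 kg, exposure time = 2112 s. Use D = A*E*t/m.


A = 203 MBq = 2.0300e+08 Bq
E = 0.95 MeV = 1.5219e-13 J
D = A*E*t/m = 2.0300e+08*1.5219e-13*2112/3.7
D = 0.01763 Gy


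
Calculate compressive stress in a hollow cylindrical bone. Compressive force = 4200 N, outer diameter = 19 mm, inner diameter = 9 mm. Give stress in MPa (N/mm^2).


A = pi*(r_o^2 - r_i^2)
r_o = 9.5 mm, r_i = 4.5 mm
A = 219.911 mm^2
sigma = F/A = 4200 / 219.911
sigma = 19.1 MPa


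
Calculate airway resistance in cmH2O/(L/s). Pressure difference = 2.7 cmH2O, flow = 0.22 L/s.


R = dP / flow
R = 2.7 / 0.22
R = 12.27 cmH2O/(L/s)


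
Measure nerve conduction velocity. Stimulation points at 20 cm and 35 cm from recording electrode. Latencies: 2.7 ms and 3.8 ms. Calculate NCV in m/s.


Distance = (35 - 20) / 100 = 0.15 m
dt = (3.8 - 2.7) / 1000 = 0.0011 s
NCV = dist / dt = 136.4 m/s


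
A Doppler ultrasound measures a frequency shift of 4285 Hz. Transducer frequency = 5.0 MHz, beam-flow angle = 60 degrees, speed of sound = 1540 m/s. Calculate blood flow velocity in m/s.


v = fd * c / (2 * f0 * cos(theta))
v = 4285 * 1540 / (2 * 5.0000e+06 * cos(60))
v = 1.32 m/s


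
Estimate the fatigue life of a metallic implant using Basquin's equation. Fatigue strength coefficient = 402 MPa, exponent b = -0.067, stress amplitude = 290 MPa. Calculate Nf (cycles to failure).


sigma_a = sigma_f' * (2Nf)^b
2Nf = (sigma_a/sigma_f')^(1/b)
2Nf = (290/402)^(1/-0.067)
2Nf = 130.86896
Nf = 65.43


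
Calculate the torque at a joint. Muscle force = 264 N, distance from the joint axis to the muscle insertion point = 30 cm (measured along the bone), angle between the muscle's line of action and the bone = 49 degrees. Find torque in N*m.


Torque = F * d * sin(theta)   (moment arm = d*sin(theta))
d = 30 cm = 0.3 m
Torque = 264 * 0.3 * sin(49)
Torque = 59.77 N*m


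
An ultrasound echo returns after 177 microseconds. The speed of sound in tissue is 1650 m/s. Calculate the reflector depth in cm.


depth = c * t / 2
t = 177 us = 1.7700e-04 s
depth = 1650 * 1.7700e-04 / 2
depth = 0.146025 m = 14.6025 cm


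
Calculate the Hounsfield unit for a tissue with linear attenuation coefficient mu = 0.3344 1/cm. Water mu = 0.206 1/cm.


HU = ((mu_tissue - mu_water) / mu_water) * 1000
HU = ((0.3344 - 0.206) / 0.206) * 1000
HU = 623.3


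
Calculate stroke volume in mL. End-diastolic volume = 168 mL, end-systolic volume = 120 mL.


SV = EDV - ESV
SV = 168 - 120
SV = 48 mL


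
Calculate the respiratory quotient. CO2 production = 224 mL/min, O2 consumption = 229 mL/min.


RQ = VCO2 / VO2
RQ = 224 / 229
RQ = 0.9782


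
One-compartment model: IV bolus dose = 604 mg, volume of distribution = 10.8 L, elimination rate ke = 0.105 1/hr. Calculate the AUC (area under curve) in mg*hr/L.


C0 = Dose/Vd = 604/10.8 = 55.9259 mg/L
AUC = C0/ke = 55.9259/0.105
AUC = 532.6 mg*hr/L


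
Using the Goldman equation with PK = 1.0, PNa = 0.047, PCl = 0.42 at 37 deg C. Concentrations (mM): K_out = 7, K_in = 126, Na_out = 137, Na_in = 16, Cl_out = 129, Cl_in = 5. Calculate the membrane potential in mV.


Vm = (RT/F)*ln((PK*Ko + PNa*Nao + PCl*Cli)/(PK*Ki + PNa*Nai + PCl*Clo))
Numer = 15.539, Denom = 180.932
Vm = -65.6 mV


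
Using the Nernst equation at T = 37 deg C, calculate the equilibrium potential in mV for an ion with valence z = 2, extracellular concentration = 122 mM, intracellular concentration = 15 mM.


E = (RT/(zF)) * ln(C_out/C_in)
T = 37 + 273.15 = 310.15 K
E = (8.314 * 310.15 / (2 * 96485)) * ln(122/15)
E = 28.01 mV


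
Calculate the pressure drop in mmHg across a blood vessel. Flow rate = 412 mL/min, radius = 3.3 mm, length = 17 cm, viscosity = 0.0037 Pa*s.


dP = 8*mu*L*Q / (pi*r^4)
Q = 412 mL/min = 6.86667e-06 m^3/s
dP = 92.743 Pa = 92.743 / 133.322 mmHg = 0.6956 mmHg


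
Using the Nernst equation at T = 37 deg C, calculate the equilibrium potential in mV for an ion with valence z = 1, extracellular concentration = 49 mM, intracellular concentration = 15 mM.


E = (RT/(zF)) * ln(C_out/C_in)
T = 37 + 273.15 = 310.15 K
E = (8.314 * 310.15 / (1 * 96485)) * ln(49/15)
E = 31.64 mV


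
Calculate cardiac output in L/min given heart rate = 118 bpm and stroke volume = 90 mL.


CO = HR * SV
CO = 118 * 90 / 1000
CO = 10.62 L/min


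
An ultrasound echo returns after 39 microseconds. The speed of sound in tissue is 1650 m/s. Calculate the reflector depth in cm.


depth = c * t / 2
t = 39 us = 3.9000e-05 s
depth = 1650 * 3.9000e-05 / 2
depth = 0.032175 m = 3.2175 cm


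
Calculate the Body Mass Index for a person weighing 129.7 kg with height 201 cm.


BMI = weight / height^2
height = 201 cm = 2.01 m
BMI = 129.7 / 2.01^2
BMI = 32.1 kg/m^2


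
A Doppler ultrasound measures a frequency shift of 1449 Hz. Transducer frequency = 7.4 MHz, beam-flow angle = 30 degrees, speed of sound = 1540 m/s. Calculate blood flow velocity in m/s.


v = fd * c / (2 * f0 * cos(theta))
v = 1449 * 1540 / (2 * 7.4000e+06 * cos(30))
v = 0.1741 m/s


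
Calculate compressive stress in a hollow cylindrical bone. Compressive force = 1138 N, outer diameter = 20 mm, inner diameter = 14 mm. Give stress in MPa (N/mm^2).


A = pi*(r_o^2 - r_i^2)
r_o = 10 mm, r_i = 7 mm
A = 160.221 mm^2
sigma = F/A = 1138 / 160.221
sigma = 7.103 MPa


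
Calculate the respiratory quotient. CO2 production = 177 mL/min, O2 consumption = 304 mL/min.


RQ = VCO2 / VO2
RQ = 177 / 304
RQ = 0.5822


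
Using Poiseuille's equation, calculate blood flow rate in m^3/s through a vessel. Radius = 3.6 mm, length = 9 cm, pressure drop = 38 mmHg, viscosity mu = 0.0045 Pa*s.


Q = pi*r^4*dP / (8*mu*L)
r = 0.0036 m, L = 0.09 m
dP = 38 mmHg = 5066.236 Pa
Q = 8.2509e-04 m^3/s


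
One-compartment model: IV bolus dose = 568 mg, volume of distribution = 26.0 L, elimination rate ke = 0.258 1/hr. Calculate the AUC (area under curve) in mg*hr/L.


C0 = Dose/Vd = 568/26.0 = 21.8462 mg/L
AUC = C0/ke = 21.8462/0.258
AUC = 84.68 mg*hr/L


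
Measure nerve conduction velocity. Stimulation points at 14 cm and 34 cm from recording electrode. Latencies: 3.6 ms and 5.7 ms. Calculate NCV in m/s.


Distance = (34 - 14) / 100 = 0.2 m
dt = (5.7 - 3.6) / 1000 = 0.0021 s
NCV = dist / dt = 95.24 m/s


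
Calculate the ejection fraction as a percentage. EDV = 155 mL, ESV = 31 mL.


SV = EDV - ESV = 155 - 31 = 124 mL
EF = SV/EDV * 100 = 124/155 * 100
EF = 80%


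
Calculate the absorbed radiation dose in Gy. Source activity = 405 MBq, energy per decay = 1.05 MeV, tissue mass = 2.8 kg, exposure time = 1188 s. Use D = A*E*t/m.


A = 405 MBq = 4.0500e+08 Bq
E = 1.05 MeV = 1.6821e-13 J
D = A*E*t/m = 4.0500e+08*1.6821e-13*1188/2.8
D = 0.0289 Gy


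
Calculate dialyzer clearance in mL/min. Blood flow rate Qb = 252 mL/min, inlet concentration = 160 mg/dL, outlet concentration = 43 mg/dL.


K = Qb * (Cb_in - Cb_out) / Cb_in
K = 252 * (160 - 43) / 160
K = 184.3 mL/min


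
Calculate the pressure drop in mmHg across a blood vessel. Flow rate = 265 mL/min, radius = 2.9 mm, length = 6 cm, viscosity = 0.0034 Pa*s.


dP = 8*mu*L*Q / (pi*r^4)
Q = 265 mL/min = 4.41667e-06 m^3/s
dP = 32.4394 Pa = 32.4394 / 133.322 mmHg = 0.2433 mmHg


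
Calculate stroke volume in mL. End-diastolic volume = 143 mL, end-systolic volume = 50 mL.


SV = EDV - ESV
SV = 143 - 50
SV = 93 mL


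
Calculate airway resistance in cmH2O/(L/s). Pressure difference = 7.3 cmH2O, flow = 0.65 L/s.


R = dP / flow
R = 7.3 / 0.65
R = 11.23 cmH2O/(L/s)


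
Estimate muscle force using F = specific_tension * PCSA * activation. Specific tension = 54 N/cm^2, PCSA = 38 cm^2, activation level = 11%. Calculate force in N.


F = sigma * PCSA * activation
F = 54 * 38 * 0.11
F = 225.7 N


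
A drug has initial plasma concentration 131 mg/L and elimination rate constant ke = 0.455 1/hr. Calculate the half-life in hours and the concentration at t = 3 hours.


t_half = ln(2) / ke = 0.693147 / 0.455 = 1.523 hr
C(t) = C0 * exp(-ke*t) = 131 * exp(-0.455*3)
C(3) = 33.45 mg/L


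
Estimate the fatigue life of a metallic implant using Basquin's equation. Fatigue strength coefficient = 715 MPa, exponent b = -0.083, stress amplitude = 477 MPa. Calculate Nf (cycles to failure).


sigma_a = sigma_f' * (2Nf)^b
2Nf = (sigma_a/sigma_f')^(1/b)
2Nf = (477/715)^(1/-0.083)
2Nf = 131.19692
Nf = 65.6


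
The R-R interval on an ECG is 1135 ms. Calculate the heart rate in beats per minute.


HR = 60 / RR_interval(s)
RR = 1135 ms = 1.135 s
HR = 60 / 1.135 = 52.86 bpm


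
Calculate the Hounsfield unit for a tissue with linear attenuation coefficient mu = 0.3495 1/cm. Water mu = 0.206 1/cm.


HU = ((mu_tissue - mu_water) / mu_water) * 1000
HU = ((0.3495 - 0.206) / 0.206) * 1000
HU = 696.6


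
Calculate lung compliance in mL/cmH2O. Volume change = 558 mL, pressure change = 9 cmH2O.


C = dV / dP
C = 558 / 9
C = 62 mL/cmH2O


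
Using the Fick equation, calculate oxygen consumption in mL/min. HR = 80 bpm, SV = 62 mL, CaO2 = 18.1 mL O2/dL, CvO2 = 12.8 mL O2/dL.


CO = HR*SV = 80*62/1000 = 4.96 L/min
a-v O2 diff = 18.1 - 12.8 = 5.3 mL/dL
VO2 = CO * (CaO2-CvO2) * 10 dL/L
VO2 = 4.96 * 5.3 * 10
VO2 = 262.9 mL/min


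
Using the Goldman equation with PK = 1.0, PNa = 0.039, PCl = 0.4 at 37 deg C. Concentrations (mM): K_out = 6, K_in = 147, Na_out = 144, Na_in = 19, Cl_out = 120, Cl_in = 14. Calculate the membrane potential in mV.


Vm = (RT/F)*ln((PK*Ko + PNa*Nao + PCl*Cli)/(PK*Ki + PNa*Nai + PCl*Clo))
Numer = 17.216, Denom = 195.741
Vm = -64.97 mV


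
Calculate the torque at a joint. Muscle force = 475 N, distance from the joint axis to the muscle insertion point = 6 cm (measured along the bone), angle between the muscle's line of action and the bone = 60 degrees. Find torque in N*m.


Torque = F * d * sin(theta)   (moment arm = d*sin(theta))
d = 6 cm = 0.06 m
Torque = 475 * 0.06 * sin(60)
Torque = 24.68 N*m


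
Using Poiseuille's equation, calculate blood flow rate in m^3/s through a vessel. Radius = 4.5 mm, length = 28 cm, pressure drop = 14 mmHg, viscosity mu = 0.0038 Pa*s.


Q = pi*r^4*dP / (8*mu*L)
r = 0.0045 m, L = 0.28 m
dP = 14 mmHg = 1866.508 Pa
Q = 2.8249e-04 m^3/s


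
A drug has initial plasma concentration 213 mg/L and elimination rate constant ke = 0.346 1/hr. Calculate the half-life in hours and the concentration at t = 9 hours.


t_half = ln(2) / ke = 0.693147 / 0.346 = 2.003 hr
C(t) = C0 * exp(-ke*t) = 213 * exp(-0.346*9)
C(9) = 9.462 mg/L


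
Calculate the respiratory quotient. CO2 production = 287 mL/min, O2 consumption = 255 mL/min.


RQ = VCO2 / VO2
RQ = 287 / 255
RQ = 1.125


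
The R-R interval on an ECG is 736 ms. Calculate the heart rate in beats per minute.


HR = 60 / RR_interval(s)
RR = 736 ms = 0.736 s
HR = 60 / 0.736 = 81.52 bpm


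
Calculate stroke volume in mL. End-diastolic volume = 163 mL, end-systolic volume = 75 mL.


SV = EDV - ESV
SV = 163 - 75
SV = 88 mL


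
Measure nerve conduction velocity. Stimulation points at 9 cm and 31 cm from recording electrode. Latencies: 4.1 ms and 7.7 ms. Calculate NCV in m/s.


Distance = (31 - 9) / 100 = 0.22 m
dt = (7.7 - 4.1) / 1000 = 0.0036 s
NCV = dist / dt = 61.11 m/s


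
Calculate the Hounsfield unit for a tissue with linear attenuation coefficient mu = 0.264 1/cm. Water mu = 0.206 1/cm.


HU = ((mu_tissue - mu_water) / mu_water) * 1000
HU = ((0.264 - 0.206) / 0.206) * 1000
HU = 281.6


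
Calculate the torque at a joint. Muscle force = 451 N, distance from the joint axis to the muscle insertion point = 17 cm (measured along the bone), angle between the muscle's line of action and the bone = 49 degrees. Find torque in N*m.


Torque = F * d * sin(theta)   (moment arm = d*sin(theta))
d = 17 cm = 0.17 m
Torque = 451 * 0.17 * sin(49)
Torque = 57.86 N*m


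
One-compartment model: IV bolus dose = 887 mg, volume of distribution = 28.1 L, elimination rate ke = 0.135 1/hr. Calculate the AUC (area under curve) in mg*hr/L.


C0 = Dose/Vd = 887/28.1 = 31.5658 mg/L
AUC = C0/ke = 31.5658/0.135
AUC = 233.8 mg*hr/L


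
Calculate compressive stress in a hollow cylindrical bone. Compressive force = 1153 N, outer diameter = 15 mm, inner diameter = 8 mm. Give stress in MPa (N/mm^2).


A = pi*(r_o^2 - r_i^2)
r_o = 7.5 mm, r_i = 4 mm
A = 126.449 mm^2
sigma = F/A = 1153 / 126.449
sigma = 9.118 MPa


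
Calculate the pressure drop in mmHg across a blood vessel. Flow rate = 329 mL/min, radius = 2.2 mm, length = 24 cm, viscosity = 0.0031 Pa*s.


dP = 8*mu*L*Q / (pi*r^4)
Q = 329 mL/min = 5.48333e-06 m^3/s
dP = 443.473 Pa = 443.473 / 133.322 mmHg = 3.326 mmHg


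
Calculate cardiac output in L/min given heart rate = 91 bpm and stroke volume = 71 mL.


CO = HR * SV
CO = 91 * 71 / 1000
CO = 6.461 L/min


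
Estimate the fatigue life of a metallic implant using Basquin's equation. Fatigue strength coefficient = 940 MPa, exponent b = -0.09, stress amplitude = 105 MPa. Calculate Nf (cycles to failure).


sigma_a = sigma_f' * (2Nf)^b
2Nf = (sigma_a/sigma_f')^(1/b)
2Nf = (105/940)^(1/-0.09)
2Nf = 3.7765484e+10
Nf = 1.8883e+10


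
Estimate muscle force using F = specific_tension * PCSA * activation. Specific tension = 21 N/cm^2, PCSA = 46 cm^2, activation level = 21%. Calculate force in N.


F = sigma * PCSA * activation
F = 21 * 46 * 0.21
F = 202.9 N


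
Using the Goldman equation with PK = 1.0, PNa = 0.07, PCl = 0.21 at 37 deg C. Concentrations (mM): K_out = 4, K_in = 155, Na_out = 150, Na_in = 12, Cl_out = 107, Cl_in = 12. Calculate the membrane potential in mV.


Vm = (RT/F)*ln((PK*Ko + PNa*Nao + PCl*Cli)/(PK*Ki + PNa*Nai + PCl*Clo))
Numer = 17.02, Denom = 178.31
Vm = -62.78 mV


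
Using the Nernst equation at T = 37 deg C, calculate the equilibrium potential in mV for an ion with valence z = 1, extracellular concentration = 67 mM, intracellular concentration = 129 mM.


E = (RT/(zF)) * ln(C_out/C_in)
T = 37 + 273.15 = 310.15 K
E = (8.314 * 310.15 / (1 * 96485)) * ln(67/129)
E = -17.51 mV


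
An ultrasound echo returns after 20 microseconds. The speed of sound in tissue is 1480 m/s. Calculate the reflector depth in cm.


depth = c * t / 2
t = 20 us = 2.0000e-05 s
depth = 1480 * 2.0000e-05 / 2
depth = 0.0148 m = 1.48 cm


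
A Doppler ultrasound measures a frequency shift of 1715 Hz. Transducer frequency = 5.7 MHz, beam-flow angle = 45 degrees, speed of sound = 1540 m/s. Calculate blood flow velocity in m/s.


v = fd * c / (2 * f0 * cos(theta))
v = 1715 * 1540 / (2 * 5.7000e+06 * cos(45))
v = 0.3276 m/s


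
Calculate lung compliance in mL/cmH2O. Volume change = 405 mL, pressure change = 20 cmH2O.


C = dV / dP
C = 405 / 20
C = 20.25 mL/cmH2O


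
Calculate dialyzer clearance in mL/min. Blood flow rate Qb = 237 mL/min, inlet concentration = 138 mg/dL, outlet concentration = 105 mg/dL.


K = Qb * (Cb_in - Cb_out) / Cb_in
K = 237 * (138 - 105) / 138
K = 56.67 mL/min


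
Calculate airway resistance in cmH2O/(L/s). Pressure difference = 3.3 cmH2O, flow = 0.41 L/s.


R = dP / flow
R = 3.3 / 0.41
R = 8.049 cmH2O/(L/s)


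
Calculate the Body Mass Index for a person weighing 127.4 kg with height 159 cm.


BMI = weight / height^2
height = 159 cm = 1.59 m
BMI = 127.4 / 1.59^2
BMI = 50.39 kg/m^2


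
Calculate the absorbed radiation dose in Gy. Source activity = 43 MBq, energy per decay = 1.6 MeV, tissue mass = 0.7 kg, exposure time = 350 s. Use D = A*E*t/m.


A = 43 MBq = 4.3000e+07 Bq
E = 1.6 MeV = 2.5632e-13 J
D = A*E*t/m = 4.3000e+07*2.5632e-13*350/0.7
D = 0.005511 Gy


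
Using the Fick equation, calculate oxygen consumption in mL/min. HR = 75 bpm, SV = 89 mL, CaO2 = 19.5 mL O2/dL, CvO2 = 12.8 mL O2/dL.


CO = HR*SV = 75*89/1000 = 6.675 L/min
a-v O2 diff = 19.5 - 12.8 = 6.7 mL/dL
VO2 = CO * (CaO2-CvO2) * 10 dL/L
VO2 = 6.675 * 6.7 * 10
VO2 = 447.2 mL/min


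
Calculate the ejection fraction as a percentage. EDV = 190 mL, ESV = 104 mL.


SV = EDV - ESV = 190 - 104 = 86 mL
EF = SV/EDV * 100 = 86/190 * 100
EF = 45.26%


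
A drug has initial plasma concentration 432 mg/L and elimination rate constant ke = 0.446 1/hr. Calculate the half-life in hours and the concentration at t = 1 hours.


t_half = ln(2) / ke = 0.693147 / 0.446 = 1.554 hr
C(t) = C0 * exp(-ke*t) = 432 * exp(-0.446*1)
C(1) = 276.6 mg/L


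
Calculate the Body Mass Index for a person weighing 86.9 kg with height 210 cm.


BMI = weight / height^2
height = 210 cm = 2.1 m
BMI = 86.9 / 2.1^2
BMI = 19.71 kg/m^2


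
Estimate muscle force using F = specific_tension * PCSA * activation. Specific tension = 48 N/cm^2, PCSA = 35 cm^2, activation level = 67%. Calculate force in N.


F = sigma * PCSA * activation
F = 48 * 35 * 0.67
F = 1126 N


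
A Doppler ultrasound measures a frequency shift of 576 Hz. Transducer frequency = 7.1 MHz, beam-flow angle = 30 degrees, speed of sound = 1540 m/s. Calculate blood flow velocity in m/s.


v = fd * c / (2 * f0 * cos(theta))
v = 576 * 1540 / (2 * 7.1000e+06 * cos(30))
v = 0.07213 m/s


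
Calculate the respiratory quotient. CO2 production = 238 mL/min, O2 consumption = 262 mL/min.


RQ = VCO2 / VO2
RQ = 238 / 262
RQ = 0.9084


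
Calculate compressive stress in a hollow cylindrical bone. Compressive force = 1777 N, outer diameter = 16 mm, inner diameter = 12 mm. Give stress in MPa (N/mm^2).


A = pi*(r_o^2 - r_i^2)
r_o = 8 mm, r_i = 6 mm
A = 87.9646 mm^2
sigma = F/A = 1777 / 87.9646
sigma = 20.2 MPa


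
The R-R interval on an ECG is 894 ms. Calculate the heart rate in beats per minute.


HR = 60 / RR_interval(s)
RR = 894 ms = 0.894 s
HR = 60 / 0.894 = 67.11 bpm


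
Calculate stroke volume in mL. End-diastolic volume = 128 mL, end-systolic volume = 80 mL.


SV = EDV - ESV
SV = 128 - 80
SV = 48 mL


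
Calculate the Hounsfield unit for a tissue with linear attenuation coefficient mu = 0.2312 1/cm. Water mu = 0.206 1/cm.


HU = ((mu_tissue - mu_water) / mu_water) * 1000
HU = ((0.2312 - 0.206) / 0.206) * 1000
HU = 122.3


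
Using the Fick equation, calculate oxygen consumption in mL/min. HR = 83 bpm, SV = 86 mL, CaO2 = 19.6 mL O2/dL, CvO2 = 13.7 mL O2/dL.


CO = HR*SV = 83*86/1000 = 7.138 L/min
a-v O2 diff = 19.6 - 13.7 = 5.9 mL/dL
VO2 = CO * (CaO2-CvO2) * 10 dL/L
VO2 = 7.138 * 5.9 * 10
VO2 = 421.1 mL/min


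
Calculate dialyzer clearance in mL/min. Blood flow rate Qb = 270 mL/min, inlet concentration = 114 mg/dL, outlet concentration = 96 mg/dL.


K = Qb * (Cb_in - Cb_out) / Cb_in
K = 270 * (114 - 96) / 114
K = 42.63 mL/min


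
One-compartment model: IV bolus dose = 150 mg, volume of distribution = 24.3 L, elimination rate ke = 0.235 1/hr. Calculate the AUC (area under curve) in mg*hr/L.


C0 = Dose/Vd = 150/24.3 = 6.17284 mg/L
AUC = C0/ke = 6.17284/0.235
AUC = 26.27 mg*hr/L


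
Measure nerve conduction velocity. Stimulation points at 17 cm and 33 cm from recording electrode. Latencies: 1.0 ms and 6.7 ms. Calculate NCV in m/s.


Distance = (33 - 17) / 100 = 0.16 m
dt = (6.7 - 1.0) / 1000 = 0.0057 s
NCV = dist / dt = 28.07 m/s


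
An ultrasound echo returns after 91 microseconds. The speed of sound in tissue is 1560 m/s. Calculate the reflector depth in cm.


depth = c * t / 2
t = 91 us = 9.1000e-05 s
depth = 1560 * 9.1000e-05 / 2
depth = 0.07098 m = 7.098 cm


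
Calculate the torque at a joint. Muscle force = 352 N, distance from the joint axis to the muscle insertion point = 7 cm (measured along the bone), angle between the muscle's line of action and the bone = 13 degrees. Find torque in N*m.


Torque = F * d * sin(theta)   (moment arm = d*sin(theta))
d = 7 cm = 0.07 m
Torque = 352 * 0.07 * sin(13)
Torque = 5.543 N*m


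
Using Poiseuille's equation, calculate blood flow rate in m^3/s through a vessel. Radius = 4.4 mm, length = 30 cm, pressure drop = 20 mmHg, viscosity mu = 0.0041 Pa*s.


Q = pi*r^4*dP / (8*mu*L)
r = 0.0044 m, L = 0.3 m
dP = 20 mmHg = 2666.44 Pa
Q = 3.1908e-04 m^3/s


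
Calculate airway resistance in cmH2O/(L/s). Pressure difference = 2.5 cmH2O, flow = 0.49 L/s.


R = dP / flow
R = 2.5 / 0.49
R = 5.102 cmH2O/(L/s)


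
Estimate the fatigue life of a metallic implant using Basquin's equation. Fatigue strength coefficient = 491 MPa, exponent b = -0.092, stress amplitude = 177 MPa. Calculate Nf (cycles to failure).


sigma_a = sigma_f' * (2Nf)^b
2Nf = (sigma_a/sigma_f')^(1/b)
2Nf = (177/491)^(1/-0.092)
2Nf = 65522.998
Nf = 3.276e+04


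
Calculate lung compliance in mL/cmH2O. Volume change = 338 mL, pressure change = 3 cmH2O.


C = dV / dP
C = 338 / 3
C = 112.7 mL/cmH2O


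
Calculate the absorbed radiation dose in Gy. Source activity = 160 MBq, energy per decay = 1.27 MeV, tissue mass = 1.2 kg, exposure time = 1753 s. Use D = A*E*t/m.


A = 160 MBq = 1.6000e+08 Bq
E = 1.27 MeV = 2.03454e-13 J
D = A*E*t/m = 1.6000e+08*2.03454e-13*1753/1.2
D = 0.04755 Gy


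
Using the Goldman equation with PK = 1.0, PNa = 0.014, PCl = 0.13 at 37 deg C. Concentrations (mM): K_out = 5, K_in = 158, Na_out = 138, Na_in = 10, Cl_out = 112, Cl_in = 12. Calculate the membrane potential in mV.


Vm = (RT/F)*ln((PK*Ko + PNa*Nao + PCl*Cli)/(PK*Ki + PNa*Nai + PCl*Clo))
Numer = 8.492, Denom = 172.7
Vm = -80.51 mV


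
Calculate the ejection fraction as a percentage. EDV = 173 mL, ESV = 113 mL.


SV = EDV - ESV = 173 - 113 = 60 mL
EF = SV/EDV * 100 = 60/173 * 100
EF = 34.68%


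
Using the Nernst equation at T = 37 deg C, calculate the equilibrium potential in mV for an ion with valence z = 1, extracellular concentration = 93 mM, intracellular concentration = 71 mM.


E = (RT/(zF)) * ln(C_out/C_in)
T = 37 + 273.15 = 310.15 K
E = (8.314 * 310.15 / (1 * 96485)) * ln(93/71)
E = 7.214 mV


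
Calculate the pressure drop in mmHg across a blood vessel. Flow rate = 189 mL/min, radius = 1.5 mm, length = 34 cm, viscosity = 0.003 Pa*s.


dP = 8*mu*L*Q / (pi*r^4)
Q = 189 mL/min = 3.15e-06 m^3/s
dP = 1616.17 Pa = 1616.17 / 133.322 mmHg = 12.12 mmHg


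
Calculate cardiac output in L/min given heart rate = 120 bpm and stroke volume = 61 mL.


CO = HR * SV
CO = 120 * 61 / 1000
CO = 7.32 L/min


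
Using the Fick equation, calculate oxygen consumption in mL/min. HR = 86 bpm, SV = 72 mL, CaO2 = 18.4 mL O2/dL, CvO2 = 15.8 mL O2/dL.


CO = HR*SV = 86*72/1000 = 6.192 L/min
a-v O2 diff = 18.4 - 15.8 = 2.6 mL/dL
VO2 = CO * (CaO2-CvO2) * 10 dL/L
VO2 = 6.192 * 2.6 * 10
VO2 = 161 mL/min


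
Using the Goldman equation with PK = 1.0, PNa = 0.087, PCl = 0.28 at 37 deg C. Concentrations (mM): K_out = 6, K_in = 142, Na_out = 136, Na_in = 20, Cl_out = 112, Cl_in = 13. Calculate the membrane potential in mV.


Vm = (RT/F)*ln((PK*Ko + PNa*Nao + PCl*Cli)/(PK*Ki + PNa*Nai + PCl*Clo))
Numer = 21.472, Denom = 175.1
Vm = -56.09 mV


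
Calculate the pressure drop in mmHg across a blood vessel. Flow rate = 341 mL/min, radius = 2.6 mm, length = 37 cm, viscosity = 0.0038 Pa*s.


dP = 8*mu*L*Q / (pi*r^4)
Q = 341 mL/min = 5.68333e-06 m^3/s
dP = 445.282 Pa = 445.282 / 133.322 mmHg = 3.34 mmHg


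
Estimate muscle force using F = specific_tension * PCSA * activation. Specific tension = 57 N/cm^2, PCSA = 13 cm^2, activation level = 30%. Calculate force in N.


F = sigma * PCSA * activation
F = 57 * 13 * 0.3
F = 222.3 N


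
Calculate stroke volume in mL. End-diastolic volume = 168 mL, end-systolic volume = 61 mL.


SV = EDV - ESV
SV = 168 - 61
SV = 107 mL


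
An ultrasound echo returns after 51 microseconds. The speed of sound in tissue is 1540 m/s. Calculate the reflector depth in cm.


depth = c * t / 2
t = 51 us = 5.1000e-05 s
depth = 1540 * 5.1000e-05 / 2
depth = 0.03927 m = 3.927 cm


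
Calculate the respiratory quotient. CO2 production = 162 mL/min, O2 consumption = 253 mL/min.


RQ = VCO2 / VO2
RQ = 162 / 253
RQ = 0.6403


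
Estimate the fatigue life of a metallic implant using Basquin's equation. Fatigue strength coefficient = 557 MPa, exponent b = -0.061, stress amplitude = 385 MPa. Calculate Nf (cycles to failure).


sigma_a = sigma_f' * (2Nf)^b
2Nf = (sigma_a/sigma_f')^(1/b)
2Nf = (385/557)^(1/-0.061)
2Nf = 426.00772
Nf = 213


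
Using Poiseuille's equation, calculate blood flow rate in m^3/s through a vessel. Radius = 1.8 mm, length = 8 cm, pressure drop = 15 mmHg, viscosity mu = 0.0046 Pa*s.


Q = pi*r^4*dP / (8*mu*L)
r = 0.0018 m, L = 0.08 m
dP = 15 mmHg = 1999.83 Pa
Q = 2.2402e-05 m^3/s


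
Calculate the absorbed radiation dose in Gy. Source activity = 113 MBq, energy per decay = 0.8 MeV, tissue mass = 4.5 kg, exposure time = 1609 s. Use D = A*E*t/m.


A = 113 MBq = 1.1300e+08 Bq
E = 0.8 MeV = 1.2816e-13 J
D = A*E*t/m = 1.1300e+08*1.2816e-13*1609/4.5
D = 0.005178 Gy


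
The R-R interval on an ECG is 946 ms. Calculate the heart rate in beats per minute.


HR = 60 / RR_interval(s)
RR = 946 ms = 0.946 s
HR = 60 / 0.946 = 63.42 bpm


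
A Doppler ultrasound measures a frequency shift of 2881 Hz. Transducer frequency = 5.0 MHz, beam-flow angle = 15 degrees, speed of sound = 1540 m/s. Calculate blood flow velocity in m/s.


v = fd * c / (2 * f0 * cos(theta))
v = 2881 * 1540 / (2 * 5.0000e+06 * cos(15))
v = 0.4593 m/s


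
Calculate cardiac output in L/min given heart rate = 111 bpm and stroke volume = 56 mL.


CO = HR * SV
CO = 111 * 56 / 1000
CO = 6.216 L/min


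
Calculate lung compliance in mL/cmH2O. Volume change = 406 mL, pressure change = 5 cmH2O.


C = dV / dP
C = 406 / 5
C = 81.2 mL/cmH2O


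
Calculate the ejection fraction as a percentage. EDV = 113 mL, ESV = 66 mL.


SV = EDV - ESV = 113 - 66 = 47 mL
EF = SV/EDV * 100 = 47/113 * 100
EF = 41.59%


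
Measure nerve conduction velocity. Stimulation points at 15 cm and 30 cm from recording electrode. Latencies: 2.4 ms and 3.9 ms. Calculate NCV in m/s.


Distance = (30 - 15) / 100 = 0.15 m
dt = (3.9 - 2.4) / 1000 = 0.0015 s
NCV = dist / dt = 100 m/s


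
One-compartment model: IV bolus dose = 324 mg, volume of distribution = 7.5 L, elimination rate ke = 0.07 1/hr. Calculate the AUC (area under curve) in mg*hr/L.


C0 = Dose/Vd = 324/7.5 = 43.2 mg/L
AUC = C0/ke = 43.2/0.07
AUC = 617.1 mg*hr/L


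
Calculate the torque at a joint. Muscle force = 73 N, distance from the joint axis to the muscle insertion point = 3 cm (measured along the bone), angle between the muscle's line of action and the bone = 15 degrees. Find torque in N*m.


Torque = F * d * sin(theta)   (moment arm = d*sin(theta))
d = 3 cm = 0.03 m
Torque = 73 * 0.03 * sin(15)
Torque = 0.5668 N*m
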